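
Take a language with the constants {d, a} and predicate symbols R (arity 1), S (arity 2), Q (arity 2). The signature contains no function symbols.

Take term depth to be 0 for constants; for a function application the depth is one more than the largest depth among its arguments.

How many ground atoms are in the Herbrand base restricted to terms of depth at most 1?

10

First count ground terms of depth ≤ 1.
With no function symbols every ground term is a constant, so there are exactly 2 ground terms at every depth bound.
N_0 = 2
N_1 = 2
Explicitly: d, a.
So |H| = 2.
For each predicate symbol, the number of ground atoms is |H| raised to its arity; summing:
  R: 2;  S: 2^2 = 4;  Q: 2^2 = 4
Total ground atoms: 2 + 4 + 4 = 10.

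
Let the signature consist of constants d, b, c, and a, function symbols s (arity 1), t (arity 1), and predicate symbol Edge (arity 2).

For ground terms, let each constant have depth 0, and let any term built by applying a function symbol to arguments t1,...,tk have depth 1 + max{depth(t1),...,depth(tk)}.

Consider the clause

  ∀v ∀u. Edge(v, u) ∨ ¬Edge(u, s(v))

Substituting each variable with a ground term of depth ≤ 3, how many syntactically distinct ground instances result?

Ground terms of depth ≤ 3:
  Count level by level. With function symbols s/1, t/1, the terms of depth ≤ k are the 4 constants together with each function applied to depth-≤(k−1) tuples, so N_k = 4 + N_{k-1} + N_{k-1}.
  N_0 = 4
  N_1 = 4 + 4 + 4 = 12
  N_2 = 4 + 12 + 12 = 28
  N_3 = 4 + 28 + 28 = 60
So there are 60 ground terms available for substitution.
Each of v, u ranges independently over the available ground terms, and distinct assignments produce distinct instances.
Number of ground instances = 60^2 = 3600.

3600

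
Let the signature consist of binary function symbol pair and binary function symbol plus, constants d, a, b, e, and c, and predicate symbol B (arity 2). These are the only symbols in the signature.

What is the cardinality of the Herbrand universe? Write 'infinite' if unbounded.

infinite

The signature has at least one function symbol (pair, arity 2) and at least one constant (d).
Iterating pair gives infinitely many distinct ground terms: d, pair(d, d), pair(pair(d, d), pair(d, d)), ...
So the Herbrand universe is infinite.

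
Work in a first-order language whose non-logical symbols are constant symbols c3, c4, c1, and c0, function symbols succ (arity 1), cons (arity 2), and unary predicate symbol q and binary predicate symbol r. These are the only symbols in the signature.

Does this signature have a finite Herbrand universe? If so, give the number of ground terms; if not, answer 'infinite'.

The signature has at least one function symbol (succ, arity 1) and at least one constant (c3).
Iterating succ gives infinitely many distinct ground terms: c3, succ(c3), succ(succ(c3)), ...
So the Herbrand universe is infinite.

infinite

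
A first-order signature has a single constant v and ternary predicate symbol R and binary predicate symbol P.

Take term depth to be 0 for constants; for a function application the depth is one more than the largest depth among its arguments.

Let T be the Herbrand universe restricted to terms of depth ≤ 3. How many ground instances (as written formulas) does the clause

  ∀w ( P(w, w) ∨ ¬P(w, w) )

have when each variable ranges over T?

1

Ground terms of depth ≤ 3:
  With no function symbols every ground term is a constant, so there is exactly 1 ground term at every depth bound.
  N_0 = 1
  N_1 = 1
  N_2 = 1
  N_3 = 1
  Explicitly: v.
So there is exactly 1 ground term available for substitution.
The body mentions the single quantified variable w; since ground terms form a free algebra, no two substitutions collapse to the same formula.
Number of ground instances = 1.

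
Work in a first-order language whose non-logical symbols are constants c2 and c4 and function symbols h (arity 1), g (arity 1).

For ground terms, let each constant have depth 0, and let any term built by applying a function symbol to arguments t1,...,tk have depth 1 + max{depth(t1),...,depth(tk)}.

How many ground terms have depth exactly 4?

32

If N_k denotes the number of depth-≤k ground terms, the 2 constants give N_0 = 2, and each function symbol of arity r contributes N_{k-1}^r new terms at level k: N_k = 2 + N_{k-1} + N_{k-1}.
N_0 = 2
N_1 = 2 + 2 + 2 = 6
N_2 = 2 + 6 + 6 = 14
N_3 = 2 + 14 + 14 = 30
N_4 = 2 + 30 + 30 = 62
Terms of depth exactly 4: N_4 − N_3 = 62 − 30 = 32.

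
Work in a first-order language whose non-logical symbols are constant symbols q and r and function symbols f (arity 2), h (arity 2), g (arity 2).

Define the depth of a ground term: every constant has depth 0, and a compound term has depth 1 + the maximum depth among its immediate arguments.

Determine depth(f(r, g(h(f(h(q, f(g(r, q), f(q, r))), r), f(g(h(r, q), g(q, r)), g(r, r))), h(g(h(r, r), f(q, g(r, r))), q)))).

7

depth(g(r, q)) = 1 + max(0, 0) = 1
depth(f(q, r)) = 1 + max(0, 0) = 1
depth(f(g(r, q), f(q, r))) = 1 + max(1, 1) = 2
depth(h(q, f(g(r, q), f(q, r)))) = 1 + max(0, 2) = 3
depth(f(h(q, f(g(r, q), f(q, r))), r)) = 1 + max(3, 0) = 4
depth(h(r, q)) = 1 + max(0, 0) = 1
depth(g(q, r)) = 1 + max(0, 0) = 1
depth(g(h(r, q), g(q, r))) = 1 + max(1, 1) = 2
depth(g(r, r)) = 1 + max(0, 0) = 1
depth(f(g(h(r, q), g(q, r)), g(r, r))) = 1 + max(2, 1) = 3
depth(h(f(h(q, f(g(r, q), f(q, r))), r), f(g(h(r, q), g(q, r)), g(r, r)))) = 1 + max(4, 3) = 5
depth(h(r, r)) = 1 + max(0, 0) = 1
depth(f(q, g(r, r))) = 1 + max(0, 1) = 2
depth(g(h(r, r), f(q, g(r, r)))) = 1 + max(1, 2) = 3
depth(h(g(h(r, r), f(q, g(r, r))), q)) = 1 + max(3, 0) = 4
depth(g(h(f(h(q, f(g(r, q), f(q, r))), r), f(g(h(r, q), g(q, r)), g(r, r))), h(g(h(r, r), f(q, g(r, r))), q))) = 1 + max(5, 4) = 6
depth(f(r, g(h(f(h(q, f(g(r, q), f(q, r))), r), f(g(h(r, q), g(q, r)), g(r, r))), h(g(h(r, r), f(q, g(r, r))), q)))) = 1 + max(0, 6) = 7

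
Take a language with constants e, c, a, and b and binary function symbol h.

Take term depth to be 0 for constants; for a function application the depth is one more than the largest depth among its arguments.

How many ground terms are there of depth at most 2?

404

If N_k denotes the number of depth-≤k ground terms, the 4 constants give N_0 = 4, and each function symbol of arity r contributes N_{k-1}^r new terms at level k: N_k = 4 + N_{k-1}^2.
N_0 = 4
N_1 = 4 + 4^2 = 20
N_2 = 4 + 20^2 = 404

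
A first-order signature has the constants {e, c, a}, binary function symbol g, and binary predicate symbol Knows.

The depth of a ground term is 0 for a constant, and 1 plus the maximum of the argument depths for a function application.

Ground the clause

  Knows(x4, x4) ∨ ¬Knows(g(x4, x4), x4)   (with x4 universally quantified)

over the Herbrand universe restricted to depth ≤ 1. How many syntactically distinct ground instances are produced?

12

Ground terms of depth ≤ 1:
  Write N_k for the number of ground terms of depth ≤ k. A term of depth ≤ k is either a constant or a function symbol applied to arguments of depth ≤ k−1, so N_k = 3 + N_{k-1}^2.
  N_0 = 3
  N_1 = 3 + 3^2 = 12
So there are 12 ground terms available for substitution.
The variable x4 ranges independently over the available ground terms, and distinct assignments produce distinct instances.
Number of ground instances = 12.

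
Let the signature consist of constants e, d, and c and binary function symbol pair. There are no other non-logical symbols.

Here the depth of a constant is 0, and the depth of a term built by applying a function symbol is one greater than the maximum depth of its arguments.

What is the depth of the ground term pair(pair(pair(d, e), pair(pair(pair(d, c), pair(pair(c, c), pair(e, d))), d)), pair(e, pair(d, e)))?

depth(pair(d, e)) = 1 + max(0, 0) = 1
depth(pair(d, c)) = 1 + max(0, 0) = 1
depth(pair(c, c)) = 1 + max(0, 0) = 1
depth(pair(e, d)) = 1 + max(0, 0) = 1
depth(pair(pair(c, c), pair(e, d))) = 1 + max(1, 1) = 2
depth(pair(pair(d, c), pair(pair(c, c), pair(e, d)))) = 1 + max(1, 2) = 3
depth(pair(pair(pair(d, c), pair(pair(c, c), pair(e, d))), d)) = 1 + max(3, 0) = 4
depth(pair(pair(d, e), pair(pair(pair(d, c), pair(pair(c, c), pair(e, d))), d))) = 1 + max(1, 4) = 5
depth(pair(e, pair(d, e))) = 1 + max(0, 1) = 2
depth(pair(pair(pair(d, e), pair(pair(pair(d, c), pair(pair(c, c), pair(e, d))), d)), pair(e, pair(d, e)))) = 1 + max(5, 2) = 6

6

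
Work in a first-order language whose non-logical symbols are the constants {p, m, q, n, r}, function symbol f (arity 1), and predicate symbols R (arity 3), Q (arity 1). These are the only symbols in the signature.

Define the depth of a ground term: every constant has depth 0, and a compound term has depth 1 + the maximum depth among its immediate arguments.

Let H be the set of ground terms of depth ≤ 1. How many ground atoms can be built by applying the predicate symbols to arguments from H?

First count ground terms of depth ≤ 1.
Write N_k for the number of ground terms of depth ≤ k. A term of depth ≤ k is either a constant or a function symbol applied to arguments of depth ≤ k−1, so N_k = 5 + N_{k-1}.
N_0 = 5
N_1 = 5 + 5 = 10
Explicitly: p, m, q, n, r, f(p), f(m), f(q), f(n), f(r).
So |H| = 10.
Ground atoms are formed by filling each argument slot of a predicate with a term from H, so an r-ary predicate gives |H|^r atoms:
  R: 10^3 = 1000;  Q: 10
Total ground atoms: 1000 + 10 = 1010.

1010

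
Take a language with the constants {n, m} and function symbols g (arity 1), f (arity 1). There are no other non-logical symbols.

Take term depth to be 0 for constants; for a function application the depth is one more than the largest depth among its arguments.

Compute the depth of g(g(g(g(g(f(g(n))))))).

7

depth(g(n)) = 1 + depth(n) = 1 + 0 = 1
depth(f(g(n))) = 1 + depth(g(n)) = 1 + 1 = 2
depth(g(f(g(n)))) = 1 + depth(f(g(n))) = 1 + 2 = 3
depth(g(g(f(g(n))))) = 1 + depth(g(f(g(n)))) = 1 + 3 = 4
depth(g(g(g(f(g(n)))))) = 1 + depth(g(g(f(g(n))))) = 1 + 4 = 5
depth(g(g(g(g(f(g(n))))))) = 1 + depth(g(g(g(f(g(n)))))) = 1 + 5 = 6
depth(g(g(g(g(g(f(g(n)))))))) = 1 + depth(g(g(g(g(f(g(n))))))) = 1 + 6 = 7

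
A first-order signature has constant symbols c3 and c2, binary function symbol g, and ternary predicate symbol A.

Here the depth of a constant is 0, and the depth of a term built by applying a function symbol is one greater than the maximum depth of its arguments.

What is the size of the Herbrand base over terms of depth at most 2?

54872

First count ground terms of depth ≤ 2.
If N_k denotes the number of depth-≤k ground terms, the 2 constants give N_0 = 2, and each function symbol of arity r contributes N_{k-1}^r new terms at level k: N_k = 2 + N_{k-1}^2.
N_0 = 2
N_1 = 2 + 2^2 = 6
N_2 = 2 + 6^2 = 38
So |H| = 38.
For each predicate symbol, the number of ground atoms is |H| raised to its arity; summing:
  A: 38^3 = 54872
Total ground atoms: 54872.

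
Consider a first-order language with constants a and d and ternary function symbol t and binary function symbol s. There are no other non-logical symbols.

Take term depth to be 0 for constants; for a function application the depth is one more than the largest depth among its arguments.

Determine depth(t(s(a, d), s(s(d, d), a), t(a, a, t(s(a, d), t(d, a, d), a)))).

depth(s(a, d)) = 1 + max(0, 0) = 1
depth(s(d, d)) = 1 + max(0, 0) = 1
depth(s(s(d, d), a)) = 1 + max(1, 0) = 2
depth(t(d, a, d)) = 1 + max(0, 0, 0) = 1
depth(t(s(a, d), t(d, a, d), a)) = 1 + max(1, 1, 0) = 2
depth(t(a, a, t(s(a, d), t(d, a, d), a))) = 1 + max(0, 0, 2) = 3
depth(t(s(a, d), s(s(d, d), a), t(a, a, t(s(a, d), t(d, a, d), a)))) = 1 + max(1, 2, 3) = 4

4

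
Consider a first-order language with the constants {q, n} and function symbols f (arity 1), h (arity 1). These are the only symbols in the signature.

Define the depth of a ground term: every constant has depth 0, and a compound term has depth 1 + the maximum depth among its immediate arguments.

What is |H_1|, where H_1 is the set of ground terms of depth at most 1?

If N_k denotes the number of depth-≤k ground terms, the 2 constants give N_0 = 2, and each function symbol of arity r contributes N_{k-1}^r new terms at level k: N_k = 2 + N_{k-1} + N_{k-1}.
N_0 = 2
N_1 = 2 + 2 + 2 = 6

6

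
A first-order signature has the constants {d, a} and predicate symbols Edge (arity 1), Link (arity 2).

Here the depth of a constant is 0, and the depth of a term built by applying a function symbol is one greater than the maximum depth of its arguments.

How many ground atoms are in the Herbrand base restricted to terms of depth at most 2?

First count ground terms of depth ≤ 2.
With no function symbols every ground term is a constant, so there are exactly 2 ground terms at every depth bound.
N_0 = 2
N_1 = 2
N_2 = 2
So |H| = 2.
Each predicate of arity r yields |H|^r ground atoms (one per choice of an r-tuple from H):
  Edge: 2;  Link: 2^2 = 4
Total ground atoms: 2 + 4 = 6.

6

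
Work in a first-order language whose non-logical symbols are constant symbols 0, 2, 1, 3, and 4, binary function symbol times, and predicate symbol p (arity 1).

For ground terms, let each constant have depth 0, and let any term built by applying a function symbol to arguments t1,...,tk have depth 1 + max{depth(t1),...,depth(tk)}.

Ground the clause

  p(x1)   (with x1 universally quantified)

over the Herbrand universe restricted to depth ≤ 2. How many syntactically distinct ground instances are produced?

905

Ground terms of depth ≤ 2:
  Count level by level. With function symbols times/2, the terms of depth ≤ k are the 5 constants together with each function applied to depth-≤(k−1) tuples, so N_k = 5 + N_{k-1}^2.
  N_0 = 5
  N_1 = 5 + 5^2 = 30
  N_2 = 5 + 30^2 = 905
So there are 905 ground terms available for substitution.
The clause has 1 distinct variable (x1), which appears in the body. In the free term algebra distinct substitutions yield syntactically distinct ground instances.
Number of ground instances = 905.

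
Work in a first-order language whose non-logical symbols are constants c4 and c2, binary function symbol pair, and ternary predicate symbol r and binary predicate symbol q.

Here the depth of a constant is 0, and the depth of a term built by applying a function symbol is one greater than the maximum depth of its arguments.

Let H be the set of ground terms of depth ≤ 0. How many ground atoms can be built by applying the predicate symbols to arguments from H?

12

First count ground terms of depth ≤ 0.
Count level by level. With function symbols pair/2, the terms of depth ≤ k are the 2 constants together with each function applied to depth-≤(k−1) tuples, so N_k = 2 + N_{k-1}^2.
N_0 = 2
Explicitly: c4, c2.
So |H| = 2.
Each predicate of arity r yields |H|^r ground atoms (one per choice of an r-tuple from H):
  r: 2^3 = 8;  q: 2^2 = 4
Total ground atoms: 8 + 4 = 12.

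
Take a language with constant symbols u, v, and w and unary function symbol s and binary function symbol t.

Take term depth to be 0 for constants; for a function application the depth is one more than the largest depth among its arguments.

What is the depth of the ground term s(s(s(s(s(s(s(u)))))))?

7

depth(s(u)) = 1 + depth(u) = 1 + 0 = 1
depth(s(s(u))) = 1 + depth(s(u)) = 1 + 1 = 2
depth(s(s(s(u)))) = 1 + depth(s(s(u))) = 1 + 2 = 3
depth(s(s(s(s(u))))) = 1 + depth(s(s(s(u)))) = 1 + 3 = 4
depth(s(s(s(s(s(u)))))) = 1 + depth(s(s(s(s(u))))) = 1 + 4 = 5
depth(s(s(s(s(s(s(u))))))) = 1 + depth(s(s(s(s(s(u)))))) = 1 + 5 = 6
depth(s(s(s(s(s(s(s(u)))))))) = 1 + depth(s(s(s(s(s(s(u))))))) = 1 + 6 = 7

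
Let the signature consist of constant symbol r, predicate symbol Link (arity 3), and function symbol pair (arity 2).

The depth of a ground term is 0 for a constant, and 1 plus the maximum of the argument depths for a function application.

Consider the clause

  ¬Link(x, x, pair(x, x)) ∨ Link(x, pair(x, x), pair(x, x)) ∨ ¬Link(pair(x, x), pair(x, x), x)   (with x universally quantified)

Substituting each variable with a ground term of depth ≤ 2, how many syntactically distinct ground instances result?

5

Ground terms of depth ≤ 2:
  Write N_k for the number of ground terms of depth ≤ k. A term of depth ≤ k is either a constant or a function symbol applied to arguments of depth ≤ k−1, so N_k = 1 + N_{k-1}^2.
  N_0 = 1
  N_1 = 1 + 1^2 = 2
  N_2 = 1 + 2^2 = 5
So there are 5 ground terms available for substitution.
The clause has 1 distinct variable (x), which appears in the body. In the free term algebra distinct substitutions yield syntactically distinct ground instances.
Number of ground instances = 5.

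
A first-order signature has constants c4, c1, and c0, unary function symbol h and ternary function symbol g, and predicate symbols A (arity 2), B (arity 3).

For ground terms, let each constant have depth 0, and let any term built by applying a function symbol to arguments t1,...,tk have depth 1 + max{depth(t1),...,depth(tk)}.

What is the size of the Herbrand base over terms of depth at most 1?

First count ground terms of depth ≤ 1.
If N_k denotes the number of depth-≤k ground terms, the 3 constants give N_0 = 3, and each function symbol of arity r contributes N_{k-1}^r new terms at level k: N_k = 3 + N_{k-1} + N_{k-1}^3.
N_0 = 3
N_1 = 3 + 3 + 3^3 = 33
So |H| = 33.
Each predicate of arity r yields |H|^r ground atoms (one per choice of an r-tuple from H):
  A: 33^2 = 1089;  B: 33^3 = 35937
Total ground atoms: 1089 + 35937 = 37026.

37026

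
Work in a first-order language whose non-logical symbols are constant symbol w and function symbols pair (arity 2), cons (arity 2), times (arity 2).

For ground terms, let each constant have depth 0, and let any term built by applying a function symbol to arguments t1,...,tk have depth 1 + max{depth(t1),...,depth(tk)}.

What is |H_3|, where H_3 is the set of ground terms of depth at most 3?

7204

Write N_k for the number of ground terms of depth ≤ k. A term of depth ≤ k is either a constant or a function symbol applied to arguments of depth ≤ k−1, so N_k = 1 + N_{k-1}^2 + N_{k-1}^2 + N_{k-1}^2.
N_0 = 1
N_1 = 1 + 1^2 + 1^2 + 1^2 = 4
N_2 = 1 + 4^2 + 4^2 + 4^2 = 49
N_3 = 1 + 49^2 + 49^2 + 49^2 = 7204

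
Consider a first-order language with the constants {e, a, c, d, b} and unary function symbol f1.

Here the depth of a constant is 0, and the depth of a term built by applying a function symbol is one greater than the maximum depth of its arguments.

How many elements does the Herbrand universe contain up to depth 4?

Let N_k = |{terms of depth ≤ k}|. Then N_0 = 5 and N_k = 5 + N_{k-1} for k ≥ 1 (one summand per function symbol, arity giving the exponent).
N_0 = 5
N_1 = 5 + 5 = 10
N_2 = 5 + 10 = 15
N_3 = 5 + 15 = 20
N_4 = 5 + 20 = 25

25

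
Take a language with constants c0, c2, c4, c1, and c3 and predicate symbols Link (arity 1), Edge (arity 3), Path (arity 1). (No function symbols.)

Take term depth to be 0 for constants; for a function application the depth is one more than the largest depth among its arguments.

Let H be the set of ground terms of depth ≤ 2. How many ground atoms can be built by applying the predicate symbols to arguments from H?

First count ground terms of depth ≤ 2.
With no function symbols every ground term is a constant, so there are exactly 5 ground terms at every depth bound.
N_0 = 5
N_1 = 5
N_2 = 5
Explicitly: c0, c2, c4, c1, c3.
So |H| = 5.
A ground atom is a predicate applied to a tuple of terms from H, so the count is the sum over predicates of |H|^arity:
  Link: 5;  Edge: 5^3 = 125;  Path: 5
Total ground atoms: 5 + 125 + 5 = 135.

135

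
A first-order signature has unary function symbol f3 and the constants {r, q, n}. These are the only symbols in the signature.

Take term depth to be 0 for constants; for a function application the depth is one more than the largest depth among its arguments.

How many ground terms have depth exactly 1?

3

Let N_k = |{terms of depth ≤ k}|. Then N_0 = 3 and N_k = 3 + N_{k-1} for k ≥ 1 (one summand per function symbol, arity giving the exponent).
N_0 = 3
N_1 = 3 + 3 = 6
Terms of depth exactly 1: N_1 − N_0 = 6 − 3 = 3.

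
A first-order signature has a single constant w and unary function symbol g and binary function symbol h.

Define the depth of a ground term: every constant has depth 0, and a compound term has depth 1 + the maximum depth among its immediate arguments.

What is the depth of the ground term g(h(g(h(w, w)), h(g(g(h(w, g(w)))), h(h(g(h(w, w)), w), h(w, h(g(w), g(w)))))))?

7

depth(h(w, w)) = 1 + max(0, 0) = 1
depth(g(h(w, w))) = 1 + depth(h(w, w)) = 1 + 1 = 2
depth(g(w)) = 1 + depth(w) = 1 + 0 = 1
depth(h(w, g(w))) = 1 + max(0, 1) = 2
depth(g(h(w, g(w)))) = 1 + depth(h(w, g(w))) = 1 + 2 = 3
depth(g(g(h(w, g(w))))) = 1 + depth(g(h(w, g(w)))) = 1 + 3 = 4
depth(h(g(h(w, w)), w)) = 1 + max(2, 0) = 3
depth(h(g(w), g(w))) = 1 + max(1, 1) = 2
depth(h(w, h(g(w), g(w)))) = 1 + max(0, 2) = 3
depth(h(h(g(h(w, w)), w), h(w, h(g(w), g(w))))) = 1 + max(3, 3) = 4
depth(h(g(g(h(w, g(w)))), h(h(g(h(w, w)), w), h(w, h(g(w), g(w)))))) = 1 + max(4, 4) = 5
depth(h(g(h(w, w)), h(g(g(h(w, g(w)))), h(h(g(h(w, w)), w), h(w, h(g(w), g(w))))))) = 1 + max(2, 5) = 6
depth(g(h(g(h(w, w)), h(g(g(h(w, g(w)))), h(h(g(h(w, w)), w), h(w, h(g(w), g(w)))))))) = 1 + depth(h(g(h(w, w)), h(g(g(h(w, g(w)))), h(h(g(h(w, w)), w), h(w, h(g(w), g(w))))))) = 1 + 6 = 7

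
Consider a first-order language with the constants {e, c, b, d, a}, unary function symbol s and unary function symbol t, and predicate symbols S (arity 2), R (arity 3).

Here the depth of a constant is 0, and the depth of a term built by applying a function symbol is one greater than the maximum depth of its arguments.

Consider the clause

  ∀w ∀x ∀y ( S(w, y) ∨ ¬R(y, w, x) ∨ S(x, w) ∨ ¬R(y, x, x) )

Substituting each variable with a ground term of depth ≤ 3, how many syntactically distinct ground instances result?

Ground terms of depth ≤ 3:
  Let N_k = |{terms of depth ≤ k}|. Then N_0 = 5 and N_k = 5 + N_{k-1} + N_{k-1} for k ≥ 1 (one summand per function symbol, arity giving the exponent).
  N_0 = 5
  N_1 = 5 + 5 + 5 = 15
  N_2 = 5 + 15 + 15 = 35
  N_3 = 5 + 35 + 35 = 75
So there are 75 ground terms available for substitution.
The body mentions every one of the 3 quantified variables; since ground terms form a free algebra, no two substitutions collapse to the same formula.
Number of ground instances = 75^3 = 421875.

421875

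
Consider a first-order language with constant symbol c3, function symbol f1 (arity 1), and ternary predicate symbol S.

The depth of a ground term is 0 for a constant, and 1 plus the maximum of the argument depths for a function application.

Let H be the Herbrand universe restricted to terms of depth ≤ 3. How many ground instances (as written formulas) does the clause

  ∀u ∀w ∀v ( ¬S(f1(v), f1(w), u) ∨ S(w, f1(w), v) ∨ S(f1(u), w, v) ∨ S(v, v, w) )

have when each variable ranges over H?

Ground terms of depth ≤ 3:
  If N_k denotes the number of depth-≤k ground terms, the 1 constant gives N_0 = 1, and each function symbol of arity r contributes N_{k-1}^r new terms at level k: N_k = 1 + N_{k-1}.
  N_0 = 1
  N_1 = 1 + 1 = 2
  N_2 = 1 + 2 = 3
  N_3 = 1 + 3 = 4
  Explicitly: c3, f1(c3), f1(f1(c3)), f1(f1(f1(c3))).
So there are 4 ground terms available for substitution.
The body mentions every one of the 3 quantified variables; since ground terms form a free algebra, no two substitutions collapse to the same formula.
Number of ground instances = 4^3 = 64.

64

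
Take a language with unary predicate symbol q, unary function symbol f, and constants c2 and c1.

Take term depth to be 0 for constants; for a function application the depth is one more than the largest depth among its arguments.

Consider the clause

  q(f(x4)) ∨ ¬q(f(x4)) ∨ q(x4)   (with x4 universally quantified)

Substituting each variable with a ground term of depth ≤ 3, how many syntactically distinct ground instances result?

8

Ground terms of depth ≤ 3:
  Let N_k count ground terms of depth at most k. Each non-constant term of depth ≤ k is some function symbol applied to depth-≤(k−1) arguments, giving N_k = 2 + N_{k-1}.
  N_0 = 2
  N_1 = 2 + 2 = 4
  N_2 = 2 + 4 = 6
  N_3 = 2 + 6 = 8
  Explicitly: c2, c1, f(c2), f(c1), f(f(c2)), f(f(c1)), f(f(f(c2))), f(f(f(c1))).
So there are 8 ground terms available for substitution.
The variable x4 ranges independently over the available ground terms, and distinct assignments produce distinct instances.
Number of ground instances = 8.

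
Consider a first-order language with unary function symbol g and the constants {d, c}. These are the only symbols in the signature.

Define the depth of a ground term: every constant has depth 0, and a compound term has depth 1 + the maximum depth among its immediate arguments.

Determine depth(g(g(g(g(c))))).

4

depth(g(c)) = 1 + depth(c) = 1 + 0 = 1
depth(g(g(c))) = 1 + depth(g(c)) = 1 + 1 = 2
depth(g(g(g(c)))) = 1 + depth(g(g(c))) = 1 + 2 = 3
depth(g(g(g(g(c))))) = 1 + depth(g(g(g(c)))) = 1 + 3 = 4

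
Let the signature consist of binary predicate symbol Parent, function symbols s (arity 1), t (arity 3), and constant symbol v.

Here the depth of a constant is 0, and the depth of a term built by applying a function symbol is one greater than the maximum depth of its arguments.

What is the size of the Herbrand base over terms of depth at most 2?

961

First count ground terms of depth ≤ 2.
If N_k denotes the number of depth-≤k ground terms, the 1 constant gives N_0 = 1, and each function symbol of arity r contributes N_{k-1}^r new terms at level k: N_k = 1 + N_{k-1} + N_{k-1}^3.
N_0 = 1
N_1 = 1 + 1 + 1^3 = 3
N_2 = 1 + 3 + 3^3 = 31
So |H| = 31.
Ground atoms are formed by filling each argument slot of a predicate with a term from H, so an r-ary predicate gives |H|^r atoms:
  Parent: 31^2 = 961
Total ground atoms: 961.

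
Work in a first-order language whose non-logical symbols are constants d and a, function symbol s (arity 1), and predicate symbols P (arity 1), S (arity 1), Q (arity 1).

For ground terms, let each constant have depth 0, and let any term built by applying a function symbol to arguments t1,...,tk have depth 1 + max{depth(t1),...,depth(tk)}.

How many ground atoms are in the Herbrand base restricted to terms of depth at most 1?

12

First count ground terms of depth ≤ 1.
Let N_k count ground terms of depth at most k. Each non-constant term of depth ≤ k is some function symbol applied to depth-≤(k−1) arguments, giving N_k = 2 + N_{k-1}.
N_0 = 2
N_1 = 2 + 2 = 4
So |H| = 4.
A ground atom is a predicate applied to a tuple of terms from H, so the count is the sum over predicates of |H|^arity:
  P: 4;  S: 4;  Q: 4
Total ground atoms: 4 + 4 + 4 = 12.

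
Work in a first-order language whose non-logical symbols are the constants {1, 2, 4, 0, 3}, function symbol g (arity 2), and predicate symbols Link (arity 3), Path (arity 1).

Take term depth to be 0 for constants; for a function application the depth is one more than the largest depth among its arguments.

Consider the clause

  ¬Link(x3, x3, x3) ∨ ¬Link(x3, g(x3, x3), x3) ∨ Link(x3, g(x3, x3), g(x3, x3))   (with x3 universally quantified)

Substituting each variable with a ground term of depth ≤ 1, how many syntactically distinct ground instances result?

30

Ground terms of depth ≤ 1:
  Count level by level. With function symbols g/2, the terms of depth ≤ k are the 5 constants together with each function applied to depth-≤(k−1) tuples, so N_k = 5 + N_{k-1}^2.
  N_0 = 5
  N_1 = 5 + 5^2 = 30
So there are 30 ground terms available for substitution.
The variable x3 ranges independently over the available ground terms, and distinct assignments produce distinct instances.
Number of ground instances = 30.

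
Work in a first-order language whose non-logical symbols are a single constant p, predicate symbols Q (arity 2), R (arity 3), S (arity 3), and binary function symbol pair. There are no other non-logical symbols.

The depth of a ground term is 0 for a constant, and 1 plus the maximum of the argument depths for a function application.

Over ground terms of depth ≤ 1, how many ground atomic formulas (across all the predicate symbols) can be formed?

20

First count ground terms of depth ≤ 1.
If N_k denotes the number of depth-≤k ground terms, the 1 constant gives N_0 = 1, and each function symbol of arity r contributes N_{k-1}^r new terms at level k: N_k = 1 + N_{k-1}^2.
N_0 = 1
N_1 = 1 + 1^2 = 2
Explicitly: p, pair(p, p).
So |H| = 2.
A ground atom is a predicate applied to a tuple of terms from H, so the count is the sum over predicates of |H|^arity:
  Q: 2^2 = 4;  R: 2^3 = 8;  S: 2^3 = 8
Total ground atoms: 4 + 8 + 8 = 20.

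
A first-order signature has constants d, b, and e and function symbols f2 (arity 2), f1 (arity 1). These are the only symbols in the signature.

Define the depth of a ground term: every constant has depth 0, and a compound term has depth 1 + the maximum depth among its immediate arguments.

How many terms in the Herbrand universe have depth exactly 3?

59052

Let N_k count ground terms of depth at most k. Each non-constant term of depth ≤ k is some function symbol applied to depth-≤(k−1) arguments, giving N_k = 3 + N_{k-1}^2 + N_{k-1}.
N_0 = 3
N_1 = 3 + 3^2 + 3 = 15
N_2 = 3 + 15^2 + 15 = 243
N_3 = 3 + 243^2 + 243 = 59295
Terms of depth exactly 3: N_3 − N_2 = 59295 − 243 = 59052.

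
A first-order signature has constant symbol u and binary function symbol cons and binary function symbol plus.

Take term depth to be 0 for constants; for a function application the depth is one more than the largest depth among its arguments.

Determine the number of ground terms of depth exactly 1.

2

Let N_k = |{terms of depth ≤ k}|. Then N_0 = 1 and N_k = 1 + N_{k-1}^2 + N_{k-1}^2 for k ≥ 1 (one summand per function symbol, arity giving the exponent).
N_0 = 1
N_1 = 1 + 1^2 + 1^2 = 3
Terms of depth exactly 1: N_1 − N_0 = 3 − 1 = 2.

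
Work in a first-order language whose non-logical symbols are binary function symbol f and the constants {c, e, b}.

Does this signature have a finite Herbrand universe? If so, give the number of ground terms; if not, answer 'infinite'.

The signature has at least one function symbol (f, arity 2) and at least one constant (c).
Iterating f gives infinitely many distinct ground terms: c, f(c, c), f(f(c, c), f(c, c)), ...
So the Herbrand universe is infinite.

infinite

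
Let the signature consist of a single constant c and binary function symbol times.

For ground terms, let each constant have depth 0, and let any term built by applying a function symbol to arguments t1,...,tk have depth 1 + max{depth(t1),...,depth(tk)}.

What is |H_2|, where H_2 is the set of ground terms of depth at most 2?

5

Write N_k for the number of ground terms of depth ≤ k. A term of depth ≤ k is either a constant or a function symbol applied to arguments of depth ≤ k−1, so N_k = 1 + N_{k-1}^2.
N_0 = 1
N_1 = 1 + 1^2 = 2
N_2 = 1 + 2^2 = 5
Explicitly: c, times(c, c), times(c, times(c, c)), times(times(c, c), c), times(times(c, c), times(c, c)).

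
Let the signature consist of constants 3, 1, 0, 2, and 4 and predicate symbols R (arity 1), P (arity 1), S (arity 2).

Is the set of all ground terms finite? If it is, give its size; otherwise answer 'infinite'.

5

There are no function symbols, so every ground term is one of the 5 constants.
The Herbrand universe is {3, 1, 0, 2, 4}, which is finite with 5 elements.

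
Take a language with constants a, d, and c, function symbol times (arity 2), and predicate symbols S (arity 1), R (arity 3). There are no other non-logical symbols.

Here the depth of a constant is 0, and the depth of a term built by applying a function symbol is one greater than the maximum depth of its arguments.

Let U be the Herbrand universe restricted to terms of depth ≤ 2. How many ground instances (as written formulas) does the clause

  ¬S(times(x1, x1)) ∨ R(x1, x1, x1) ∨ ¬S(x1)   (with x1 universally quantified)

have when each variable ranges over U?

147

Ground terms of depth ≤ 2:
  Count level by level. With function symbols times/2, the terms of depth ≤ k are the 3 constants together with each function applied to depth-≤(k−1) tuples, so N_k = 3 + N_{k-1}^2.
  N_0 = 3
  N_1 = 3 + 3^2 = 12
  N_2 = 3 + 12^2 = 147
So there are 147 ground terms available for substitution.
The clause has 1 distinct variable (x1), which appears in the body. In the free term algebra distinct substitutions yield syntactically distinct ground instances.
Number of ground instances = 147.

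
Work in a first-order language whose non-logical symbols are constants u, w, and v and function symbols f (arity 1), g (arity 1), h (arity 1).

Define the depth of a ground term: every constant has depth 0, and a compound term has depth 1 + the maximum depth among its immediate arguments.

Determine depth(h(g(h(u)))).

3

depth(h(u)) = 1 + depth(u) = 1 + 0 = 1
depth(g(h(u))) = 1 + depth(h(u)) = 1 + 1 = 2
depth(h(g(h(u)))) = 1 + depth(g(h(u))) = 1 + 2 = 3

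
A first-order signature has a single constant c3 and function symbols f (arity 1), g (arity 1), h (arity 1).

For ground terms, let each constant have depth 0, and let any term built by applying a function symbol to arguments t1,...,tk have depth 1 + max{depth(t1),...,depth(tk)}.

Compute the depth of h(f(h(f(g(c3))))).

depth(g(c3)) = 1 + depth(c3) = 1 + 0 = 1
depth(f(g(c3))) = 1 + depth(g(c3)) = 1 + 1 = 2
depth(h(f(g(c3)))) = 1 + depth(f(g(c3))) = 1 + 2 = 3
depth(f(h(f(g(c3))))) = 1 + depth(h(f(g(c3)))) = 1 + 3 = 4
depth(h(f(h(f(g(c3)))))) = 1 + depth(f(h(f(g(c3))))) = 1 + 4 = 5

5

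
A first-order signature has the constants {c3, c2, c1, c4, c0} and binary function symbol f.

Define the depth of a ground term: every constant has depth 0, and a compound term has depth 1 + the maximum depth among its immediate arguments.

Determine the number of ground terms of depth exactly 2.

875

Count level by level. With function symbols f/2, the terms of depth ≤ k are the 5 constants together with each function applied to depth-≤(k−1) tuples, so N_k = 5 + N_{k-1}^2.
N_0 = 5
N_1 = 5 + 5^2 = 30
N_2 = 5 + 30^2 = 905
Terms of depth exactly 2: N_2 − N_1 = 905 − 30 = 875.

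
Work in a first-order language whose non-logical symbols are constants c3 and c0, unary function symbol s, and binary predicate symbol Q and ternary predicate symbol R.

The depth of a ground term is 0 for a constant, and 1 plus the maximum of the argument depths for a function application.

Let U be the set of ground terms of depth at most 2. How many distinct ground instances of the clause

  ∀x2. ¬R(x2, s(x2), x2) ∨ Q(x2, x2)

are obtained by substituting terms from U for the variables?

Ground terms of depth ≤ 2:
  Write N_k for the number of ground terms of depth ≤ k. A term of depth ≤ k is either a constant or a function symbol applied to arguments of depth ≤ k−1, so N_k = 2 + N_{k-1}.
  N_0 = 2
  N_1 = 2 + 2 = 4
  N_2 = 2 + 4 = 6
So there are 6 ground terms available for substitution.
There is 1 variable to instantiate (x2),  occurring in at least one literal, so different choices give different ground instances.
Number of ground instances = 6.

6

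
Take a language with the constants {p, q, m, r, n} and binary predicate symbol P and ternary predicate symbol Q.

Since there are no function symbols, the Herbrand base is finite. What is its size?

With no function symbols, the Herbrand universe is just the 5 constants.
Ground atoms per predicate: P: 5^2 = 25, Q: 5^3 = 125.
Herbrand base size = 25 + 125 = 150.

150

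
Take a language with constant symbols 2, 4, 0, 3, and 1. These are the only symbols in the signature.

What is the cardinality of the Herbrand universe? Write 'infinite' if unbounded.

5

There are no function symbols, so every ground term is one of the 5 constants.
The Herbrand universe is {2, 4, 0, 3, 1}, which is finite with 5 elements.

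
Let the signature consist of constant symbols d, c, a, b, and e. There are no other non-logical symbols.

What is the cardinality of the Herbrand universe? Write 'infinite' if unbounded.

5

There are no function symbols, so every ground term is one of the 5 constants.
The Herbrand universe is {d, c, a, b, e}, which is finite with 5 elements.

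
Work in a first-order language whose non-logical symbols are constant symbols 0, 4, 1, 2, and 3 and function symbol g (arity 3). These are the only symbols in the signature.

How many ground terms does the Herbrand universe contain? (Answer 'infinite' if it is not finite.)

The signature has at least one function symbol (g, arity 3) and at least one constant (0).
Iterating g gives infinitely many distinct ground terms: 0, g(0, 0, 0), g(g(0, 0, 0), g(0, 0, 0), g(0, 0, 0)), ...
So the Herbrand universe is infinite.

infinite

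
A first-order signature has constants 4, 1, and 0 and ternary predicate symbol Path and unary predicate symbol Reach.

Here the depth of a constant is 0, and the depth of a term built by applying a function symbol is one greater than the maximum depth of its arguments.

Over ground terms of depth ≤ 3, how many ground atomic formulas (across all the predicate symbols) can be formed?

First count ground terms of depth ≤ 3.
With no function symbols every ground term is a constant, so there are exactly 3 ground terms at every depth bound.
N_0 = 3
N_1 = 3
N_2 = 3
N_3 = 3
So |H| = 3.
A ground atom is a predicate applied to a tuple of terms from H, so the count is the sum over predicates of |H|^arity:
  Path: 3^3 = 27;  Reach: 3
Total ground atoms: 27 + 3 = 30.

30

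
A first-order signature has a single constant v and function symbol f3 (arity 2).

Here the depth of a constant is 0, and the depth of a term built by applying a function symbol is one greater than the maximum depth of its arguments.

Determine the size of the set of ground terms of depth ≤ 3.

26

Let N_k = |{terms of depth ≤ k}|. Then N_0 = 1 and N_k = 1 + N_{k-1}^2 for k ≥ 1 (one summand per function symbol, arity giving the exponent).
N_0 = 1
N_1 = 1 + 1^2 = 2
N_2 = 1 + 2^2 = 5
N_3 = 1 + 5^2 = 26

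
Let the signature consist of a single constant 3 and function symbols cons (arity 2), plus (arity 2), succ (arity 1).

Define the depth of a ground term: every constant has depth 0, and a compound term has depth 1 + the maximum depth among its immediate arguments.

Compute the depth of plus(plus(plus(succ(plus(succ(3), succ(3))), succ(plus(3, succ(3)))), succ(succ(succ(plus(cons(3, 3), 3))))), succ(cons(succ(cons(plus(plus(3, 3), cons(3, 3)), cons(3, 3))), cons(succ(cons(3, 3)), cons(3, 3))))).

7

depth(succ(3)) = 1 + depth(3) = 1 + 0 = 1
depth(plus(succ(3), succ(3))) = 1 + max(1, 1) = 2
depth(succ(plus(succ(3), succ(3)))) = 1 + depth(plus(succ(3), succ(3))) = 1 + 2 = 3
depth(plus(3, succ(3))) = 1 + max(0, 1) = 2
depth(succ(plus(3, succ(3)))) = 1 + depth(plus(3, succ(3))) = 1 + 2 = 3
depth(plus(succ(plus(succ(3), succ(3))), succ(plus(3, succ(3))))) = 1 + max(3, 3) = 4
depth(cons(3, 3)) = 1 + max(0, 0) = 1
depth(plus(cons(3, 3), 3)) = 1 + max(1, 0) = 2
depth(succ(plus(cons(3, 3), 3))) = 1 + depth(plus(cons(3, 3), 3)) = 1 + 2 = 3
depth(succ(succ(plus(cons(3, 3), 3)))) = 1 + depth(succ(plus(cons(3, 3), 3))) = 1 + 3 = 4
depth(succ(succ(succ(plus(cons(3, 3), 3))))) = 1 + depth(succ(succ(plus(cons(3, 3), 3)))) = 1 + 4 = 5
depth(plus(plus(succ(plus(succ(3), succ(3))), succ(plus(3, succ(3)))), succ(succ(succ(plus(cons(3, 3), 3)))))) = 1 + max(4, 5) = 6
depth(plus(3, 3)) = 1 + max(0, 0) = 1
depth(plus(plus(3, 3), cons(3, 3))) = 1 + max(1, 1) = 2
depth(cons(plus(plus(3, 3), cons(3, 3)), cons(3, 3))) = 1 + max(2, 1) = 3
depth(succ(cons(plus(plus(3, 3), cons(3, 3)), cons(3, 3)))) = 1 + depth(cons(plus(plus(3, 3), cons(3, 3)), cons(3, 3))) = 1 + 3 = 4
depth(succ(cons(3, 3))) = 1 + depth(cons(3, 3)) = 1 + 1 = 2
depth(cons(succ(cons(3, 3)), cons(3, 3))) = 1 + max(2, 1) = 3
depth(cons(succ(cons(plus(plus(3, 3), cons(3, 3)), cons(3, 3))), cons(succ(cons(3, 3)), cons(3, 3)))) = 1 + max(4, 3) = 5
depth(succ(cons(succ(cons(plus(plus(3, 3), cons(3, 3)), cons(3, 3))), cons(succ(cons(3, 3)), cons(3, 3))))) = 1 + depth(cons(succ(cons(plus(plus(3, 3), cons(3, 3)), cons(3, 3))), cons(succ(cons(3, 3)), cons(3, 3)))) = 1 + 5 = 6
depth(plus(plus(plus(succ(plus(succ(3), succ(3))), succ(plus(3, succ(3)))), succ(succ(succ(plus(cons(3, 3), 3))))), succ(cons(succ(cons(plus(plus(3, 3), cons(3, 3)), cons(3, 3))), cons(succ(cons(3, 3)), cons(3, 3)))))) = 1 + max(6, 6) = 7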